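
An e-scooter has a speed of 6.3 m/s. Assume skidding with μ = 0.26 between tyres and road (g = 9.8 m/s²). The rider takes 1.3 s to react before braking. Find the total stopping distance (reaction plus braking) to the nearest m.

Total stopping distance ≈ 16 m

a = μg = 0.26 × 9.8 = 2.548 m/s².
Reaction distance = v·t_r = 6.3000 × 1.3 = 8.190 m.
Braking distance = v²/(2a) = 6.3000² / (2 × 2.548) = 39.690 / 5.096 = 7.788 m.
Total = 8.190 + 7.788 = 15.978 m.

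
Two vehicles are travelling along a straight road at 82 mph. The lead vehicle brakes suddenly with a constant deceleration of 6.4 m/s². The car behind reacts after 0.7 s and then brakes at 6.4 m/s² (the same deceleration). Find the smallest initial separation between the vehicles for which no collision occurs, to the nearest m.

Minimum gap ≈ 26 m

82 mph × 0.44704 = 36.6573 m/s.
Leader travels v²/(2a_L) = 1343.758 / 12.800 = 104.981 m before stopping.
Follower covers v·t_r = 36.6573 × 0.7 = 25.660 m while reacting, then v²/(2a_F) = 1343.758 / 12.800 = 104.981 m while braking, for a total of 25.660 + 104.981 = 130.641 m.
Since a_F ≤ a_L and the follower starts braking later, the follower is never slower than the leader, so the closest approach is when both have stopped.
Minimum gap = 130.641 − 104.981 = 25.660 m.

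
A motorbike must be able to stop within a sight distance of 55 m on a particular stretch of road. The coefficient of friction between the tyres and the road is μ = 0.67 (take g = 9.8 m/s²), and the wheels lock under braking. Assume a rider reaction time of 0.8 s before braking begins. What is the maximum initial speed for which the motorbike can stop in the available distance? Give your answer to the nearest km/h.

a = μg = 0.67 × 9.8 = 6.566 m/s².
Stopping distance: v·t_r + v²/(2a) = 55 with t_r = 0.8 s and a = 6.566 m/s².
So v² + 10.506 v − 722.26 = 0.
Positive root: v = −a·t_r + √((a·t_r)² + 2a·d) = −5.253 + √(27.594 + 722.26) = 22.1305 m/s.
22.1305 m/s × 3.6 = 79.670 km/h.

Maximum speed ≈ 80 km/h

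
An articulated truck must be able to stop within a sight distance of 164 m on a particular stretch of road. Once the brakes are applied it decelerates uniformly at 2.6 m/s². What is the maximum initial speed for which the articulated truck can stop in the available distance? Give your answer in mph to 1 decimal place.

v²/(2a) = d ⇒ v = √(2 × 2.600 × 164) = √852.80 = 29.2027 m/s.
29.2027 m/s ÷ 0.44704 = 65.325 mph.

Maximum speed ≈ 65.3 mph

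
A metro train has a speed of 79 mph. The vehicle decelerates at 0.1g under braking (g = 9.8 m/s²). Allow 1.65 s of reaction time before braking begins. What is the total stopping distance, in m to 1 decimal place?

79 mph × 0.44704 = 35.3162 m/s.
a = 0.1 × 9.8 = 0.980 m/s².
Reaction distance = v·t_r = 35.3162 × 1.65 = 58.272 m.
Braking distance = v²/(2a) = 35.3162² / (2 × 0.980) = 1247.234 / 1.960 = 636.344 m.
Total = 58.272 + 636.344 = 694.616 m.

Total stopping distance ≈ 694.6 m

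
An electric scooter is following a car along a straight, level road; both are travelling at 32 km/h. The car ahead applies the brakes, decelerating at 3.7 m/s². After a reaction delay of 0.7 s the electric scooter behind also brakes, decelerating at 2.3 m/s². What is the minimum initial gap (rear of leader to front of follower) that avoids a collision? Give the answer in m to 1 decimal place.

32 km/h ÷ 3.6 = 8.8889 m/s.
Leader travels v²/(2a_L) = 79.013 / 7.400 = 10.677 m before stopping.
Follower covers v·t_r = 8.8889 × 0.7 = 6.222 m while reacting, then v²/(2a_F) = 79.013 / 4.600 = 17.177 m while braking, for a total of 6.222 + 17.177 = 23.399 m.
Since a_F ≤ a_L and the follower starts braking later, the follower is never slower than the leader, so the closest approach is when both have stopped.
Minimum gap = 23.399 − 10.677 = 12.722 m.

Minimum gap ≈ 12.7 m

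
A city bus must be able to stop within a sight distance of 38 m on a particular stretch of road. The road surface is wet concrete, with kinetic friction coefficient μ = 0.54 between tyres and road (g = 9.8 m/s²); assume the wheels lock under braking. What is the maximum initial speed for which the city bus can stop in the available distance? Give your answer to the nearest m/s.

Maximum speed ≈ 20 m/s

a = μg = 0.54 × 9.8 = 5.292 m/s².
v²/(2a) = d ⇒ v = √(2 × 5.292 × 38) = √402.19 = 20.0547 m/s.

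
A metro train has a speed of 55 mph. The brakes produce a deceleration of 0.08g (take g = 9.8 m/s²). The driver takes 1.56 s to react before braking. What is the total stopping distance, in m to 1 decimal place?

55 mph × 0.44704 = 24.5872 m/s.
a = 0.08 × 9.8 = 0.784 m/s².
Reaction distance = v·t_r = 24.5872 × 1.56 = 38.356 m.
Braking distance = v²/(2a) = 24.5872² / (2 × 0.784) = 604.530 / 1.568 = 385.542 m.
Total = 38.356 + 385.542 = 423.898 m.

Total stopping distance ≈ 423.9 m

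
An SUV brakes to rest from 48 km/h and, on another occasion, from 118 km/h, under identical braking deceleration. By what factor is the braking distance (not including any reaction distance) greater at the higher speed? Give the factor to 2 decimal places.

Factor ≈ 6.04

Braking distance d = v²/(2a), so with a fixed, d ∝ v².
Factor = (118/48)² = 2.4583² = 6.0432.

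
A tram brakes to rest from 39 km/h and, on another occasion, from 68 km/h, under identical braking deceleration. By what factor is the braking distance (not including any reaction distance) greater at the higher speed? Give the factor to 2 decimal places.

Braking distance d = v²/(2a), so with a fixed, d ∝ v².
Factor = (68/39)² = 1.7436² = 3.0401.

Factor ≈ 3.04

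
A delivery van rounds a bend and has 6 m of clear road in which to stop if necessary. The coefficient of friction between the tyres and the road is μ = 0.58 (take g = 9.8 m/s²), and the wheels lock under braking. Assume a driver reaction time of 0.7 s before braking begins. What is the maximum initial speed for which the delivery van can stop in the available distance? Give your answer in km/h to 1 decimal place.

Maximum speed ≈ 18.7 km/h

a = μg = 0.58 × 9.8 = 5.684 m/s².
Stopping distance: v·t_r + v²/(2a) = 6 with t_r = 0.7 s and a = 5.684 m/s².
So v² + 7.958 v − 68.21 = 0.
Positive root: v = −a·t_r + √((a·t_r)² + 2a·d) = −3.979 + √(15.832 + 68.21) = 5.1884 m/s.
5.1884 m/s × 3.6 = 18.678 km/h.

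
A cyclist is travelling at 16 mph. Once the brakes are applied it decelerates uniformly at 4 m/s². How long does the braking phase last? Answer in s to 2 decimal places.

Braking time ≈ 1.79 s

16 mph × 0.44704 = 7.1526 m/s.
Braking time = v/a = 7.1526 / 4.000 = 1.788 s.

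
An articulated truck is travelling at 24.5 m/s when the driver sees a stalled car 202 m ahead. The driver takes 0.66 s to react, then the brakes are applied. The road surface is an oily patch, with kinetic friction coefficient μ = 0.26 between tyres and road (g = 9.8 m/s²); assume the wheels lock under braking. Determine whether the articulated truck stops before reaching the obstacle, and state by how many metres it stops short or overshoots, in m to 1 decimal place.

a = μg = 0.26 × 9.8 = 2.548 m/s².
Reaction distance = 24.5000 × 0.66 = 16.170 m.
Braking distance = v²/(2a) = 600.250 / 5.096 = 117.788 m.
Total stopping distance = 16.170 + 117.788 = 133.958 m, vs 202 m available — it stops with 202 − 133.958 = 68.042 m to spare.

Yes — it stops 68.0 m short of the obstacle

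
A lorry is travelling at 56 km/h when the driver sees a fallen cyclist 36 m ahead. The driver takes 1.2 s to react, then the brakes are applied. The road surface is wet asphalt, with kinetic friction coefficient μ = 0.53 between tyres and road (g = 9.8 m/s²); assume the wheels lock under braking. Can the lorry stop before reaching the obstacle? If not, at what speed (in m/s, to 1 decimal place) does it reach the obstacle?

56 km/h ÷ 3.6 = 15.5556 m/s.
a = μg = 0.53 × 9.8 = 5.194 m/s².
Reaction distance = 15.5556 × 1.2 = 18.667 m.
Braking distance needed to stop: v²/(2a) = 241.977 / 10.388 = 23.294 m, so total needed = 18.667 + 23.294 = 41.961 m > 36 m — it cannot stop.
Distance remaining when braking begins: 36 − 18.667 = 17.333 m.
v² = v₀² − 2a·d = 241.977 − 2 × 5.194 × 17.333 = 61.922 m²/s².
v = √61.922 = 7.869 m/s.

No — it strikes the obstacle at 7.9 m/s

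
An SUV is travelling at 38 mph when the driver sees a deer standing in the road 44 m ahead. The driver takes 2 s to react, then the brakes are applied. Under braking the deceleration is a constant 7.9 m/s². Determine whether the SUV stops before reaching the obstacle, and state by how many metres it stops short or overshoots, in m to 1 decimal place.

No — it overshoots by 8.2 m

38 mph × 0.44704 = 16.9875 m/s.
Reaction distance = 16.9875 × 2 = 33.975 m.
Braking distance = v²/(2a) = 288.575 / 15.800 = 18.264 m.
Total stopping distance = 33.975 + 18.264 = 52.239 m, vs 44 m available — it cannot stop in time and overshoots by 52.239 − 44 = 8.239 m.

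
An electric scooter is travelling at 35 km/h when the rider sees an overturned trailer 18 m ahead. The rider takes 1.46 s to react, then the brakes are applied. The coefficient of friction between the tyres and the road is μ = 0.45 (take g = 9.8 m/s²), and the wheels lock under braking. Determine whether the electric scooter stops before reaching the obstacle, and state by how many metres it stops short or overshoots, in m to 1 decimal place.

35 km/h ÷ 3.6 = 9.7222 m/s.
a = μg = 0.45 × 9.8 = 4.410 m/s².
Reaction distance = 9.7222 × 1.46 = 14.194 m.
Braking distance = v²/(2a) = 94.521 / 8.820 = 10.717 m.
Total stopping distance = 14.194 + 10.717 = 24.911 m, vs 18 m available — it cannot stop in time and overshoots by 24.911 − 18 = 6.911 m.

No — it overshoots by 6.9 m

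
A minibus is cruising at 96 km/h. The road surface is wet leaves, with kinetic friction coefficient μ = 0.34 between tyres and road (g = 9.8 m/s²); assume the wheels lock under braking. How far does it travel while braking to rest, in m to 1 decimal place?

96 km/h ÷ 3.6 = 26.6667 m/s.
a = μg = 0.34 × 9.8 = 3.332 m/s².
Braking distance = v²/(2a) = 26.6667² / (2 × 3.332) = 711.113 / 6.664 = 106.710 m.

Braking distance ≈ 106.7 m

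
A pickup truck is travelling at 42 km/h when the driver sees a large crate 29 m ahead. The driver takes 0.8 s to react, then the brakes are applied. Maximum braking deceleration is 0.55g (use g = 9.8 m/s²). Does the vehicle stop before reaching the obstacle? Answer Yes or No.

Yes

42 km/h ÷ 3.6 = 11.6667 m/s.
a = 0.55 × 9.8 = 5.390 m/s².
Reaction distance = 11.6667 × 0.8 = 9.333 m.
Braking distance = v²/(2a) = 136.112 / 10.780 = 12.626 m.
Total stopping distance = 9.333 + 12.626 = 21.959 m, vs 29 m available — it stops with 29 − 21.959 = 7.041 m to spare.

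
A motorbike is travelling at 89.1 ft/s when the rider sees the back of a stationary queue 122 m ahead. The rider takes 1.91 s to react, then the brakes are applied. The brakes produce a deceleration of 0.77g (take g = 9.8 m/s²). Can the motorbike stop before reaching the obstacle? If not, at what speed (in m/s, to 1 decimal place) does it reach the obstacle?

Yes — it stops about 21.3 m short of the obstacle, so it never reaches it

89.1 ft/s × 0.3048 = 27.1577 m/s.
a = 0.77 × 9.8 = 7.546 m/s².
Reaction distance = 27.1577 × 1.91 = 51.871 m.
Braking distance = v²/(2a) = 737.541 / 15.092 = 48.870 m.
Total stopping distance = 51.871 + 48.870 = 100.741 m, vs 122 m available — it stops with 122 − 100.741 = 21.259 m to spare.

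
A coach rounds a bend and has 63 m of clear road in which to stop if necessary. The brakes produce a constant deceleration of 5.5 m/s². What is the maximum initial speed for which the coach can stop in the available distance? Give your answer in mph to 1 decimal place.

v²/(2a) = d ⇒ v = √(2 × 5.500 × 63) = √693.00 = 26.3249 m/s.
26.3249 m/s ÷ 0.44704 = 58.887 mph.

Maximum speed ≈ 58.9 mph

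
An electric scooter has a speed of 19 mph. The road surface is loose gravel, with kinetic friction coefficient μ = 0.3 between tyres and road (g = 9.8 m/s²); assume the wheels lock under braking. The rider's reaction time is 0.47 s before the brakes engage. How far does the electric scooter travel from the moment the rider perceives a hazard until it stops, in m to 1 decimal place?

Total stopping distance ≈ 16.3 m

19 mph × 0.44704 = 8.4938 m/s.
a = μg = 0.3 × 9.8 = 2.940 m/s².
Reaction distance = v·t_r = 8.4938 × 0.47 = 3.992 m.
Braking distance = v²/(2a) = 8.4938² / (2 × 2.940) = 72.145 / 5.880 = 12.270 m.
Total = 3.992 + 12.270 = 16.262 m.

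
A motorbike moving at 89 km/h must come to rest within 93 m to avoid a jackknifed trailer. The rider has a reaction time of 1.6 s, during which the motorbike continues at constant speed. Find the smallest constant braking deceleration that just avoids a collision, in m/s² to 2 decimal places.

89 km/h ÷ 3.6 = 24.7222 m/s.
Distance covered during reaction = 24.7222 × 1.6 = 39.556 m.
Distance available for braking: 93 − 39.556 = 53.444 m.
v² = 2a·d ⇒ a = v²/(2d) = 24.7222² / (2 × 53.444) = 611.187 / 106.888 = 5.7180 m/s².

Required deceleration ≈ 5.72 m/s²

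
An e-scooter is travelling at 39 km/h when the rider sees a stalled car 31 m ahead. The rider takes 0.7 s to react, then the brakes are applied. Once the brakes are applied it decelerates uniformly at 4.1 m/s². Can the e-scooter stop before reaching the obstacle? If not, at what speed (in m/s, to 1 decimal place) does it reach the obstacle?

Yes — it stops about 9.1 m short of the obstacle, so it never reaches it

39 km/h ÷ 3.6 = 10.8333 m/s.
Reaction distance = 10.8333 × 0.7 = 7.583 m.
Braking distance = v²/(2a) = 117.360 / 8.200 = 14.312 m.
Total stopping distance = 7.583 + 14.312 = 21.895 m, vs 31 m available — it stops with 31 − 21.895 = 9.105 m to spare.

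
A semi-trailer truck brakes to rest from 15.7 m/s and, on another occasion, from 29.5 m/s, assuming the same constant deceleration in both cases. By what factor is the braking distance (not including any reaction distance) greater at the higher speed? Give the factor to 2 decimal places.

Factor ≈ 3.53

Braking distance d = v²/(2a), so with a fixed, d ∝ v².
Factor = (29.5/15.7)² = 1.8790² = 3.5306.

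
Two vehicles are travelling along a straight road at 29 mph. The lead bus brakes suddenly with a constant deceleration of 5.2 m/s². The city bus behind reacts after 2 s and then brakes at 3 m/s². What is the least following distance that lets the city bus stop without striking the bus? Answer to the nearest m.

Minimum gap ≈ 38 m

29 mph × 0.44704 = 12.9642 m/s.
Leader travels v²/(2a_L) = 168.070 / 10.400 = 16.161 m before stopping.
Follower covers v·t_r = 12.9642 × 2 = 25.928 m while reacting, then v²/(2a_F) = 168.070 / 6.000 = 28.012 m while braking, for a total of 25.928 + 28.012 = 53.940 m.
Since a_F ≤ a_L and the follower starts braking later, the follower is never slower than the leader, so the closest approach is when both have stopped.
Minimum gap = 53.940 − 16.161 = 37.779 m.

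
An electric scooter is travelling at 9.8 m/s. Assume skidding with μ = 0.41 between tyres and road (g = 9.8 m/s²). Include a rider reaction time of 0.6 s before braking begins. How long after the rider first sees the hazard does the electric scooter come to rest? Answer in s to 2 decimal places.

Total time ≈ 3.04 s

a = μg = 0.41 × 9.8 = 4.018 m/s².
Braking time = v/a = 9.8000 / 4.018 = 2.439 s.
Total = 0.6 + 2.439 = 3.039 s.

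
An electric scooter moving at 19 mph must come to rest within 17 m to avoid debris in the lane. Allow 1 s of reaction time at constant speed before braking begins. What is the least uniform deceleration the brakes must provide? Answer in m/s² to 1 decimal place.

Required deceleration ≈ 4.2 m/s²

19 mph × 0.44704 = 8.4938 m/s.
Distance covered during reaction = 8.4938 × 1 = 8.494 m.
Distance available for braking: 17 − 8.494 = 8.506 m.
v² = 2a·d ⇒ a = v²/(2d) = 8.4938² / (2 × 8.506) = 72.145 / 17.012 = 4.2408 m/s².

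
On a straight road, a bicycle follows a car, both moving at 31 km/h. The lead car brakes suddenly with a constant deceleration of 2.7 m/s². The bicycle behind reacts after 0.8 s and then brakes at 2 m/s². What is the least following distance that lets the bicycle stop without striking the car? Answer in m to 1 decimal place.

31 km/h ÷ 3.6 = 8.6111 m/s.
Leader travels v²/(2a_L) = 74.151 / 5.400 = 13.732 m before stopping.
Follower covers v·t_r = 8.6111 × 0.8 = 6.889 m while reacting, then v²/(2a_F) = 74.151 / 4.000 = 18.538 m while braking, for a total of 6.889 + 18.538 = 25.427 m.
Since a_F ≤ a_L and the follower starts braking later, the follower is never slower than the leader, so the closest approach is when both have stopped.
Minimum gap = 25.427 − 13.732 = 11.695 m.

Minimum gap ≈ 11.7 m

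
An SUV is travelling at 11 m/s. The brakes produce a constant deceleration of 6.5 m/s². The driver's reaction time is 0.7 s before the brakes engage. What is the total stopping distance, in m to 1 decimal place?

Total stopping distance ≈ 17.0 m

Reaction distance = v·t_r = 11.0000 × 0.7 = 7.700 m.
Braking distance = v²/(2a) = 11.0000² / (2 × 6.500) = 121.000 / 13.000 = 9.308 m.
Total = 7.700 + 9.308 = 17.008 m.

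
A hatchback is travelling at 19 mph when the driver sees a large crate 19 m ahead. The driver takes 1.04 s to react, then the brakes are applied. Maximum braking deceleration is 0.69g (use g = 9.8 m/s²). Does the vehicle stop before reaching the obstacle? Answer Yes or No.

19 mph × 0.44704 = 8.4938 m/s.
a = 0.69 × 9.8 = 6.762 m/s².
Reaction distance = 8.4938 × 1.04 = 8.834 m.
Braking distance = v²/(2a) = 72.145 / 13.524 = 5.335 m.
Total stopping distance = 8.834 + 5.335 = 14.169 m, vs 19 m available — it stops with 19 − 14.169 = 4.831 m to spare.

Yes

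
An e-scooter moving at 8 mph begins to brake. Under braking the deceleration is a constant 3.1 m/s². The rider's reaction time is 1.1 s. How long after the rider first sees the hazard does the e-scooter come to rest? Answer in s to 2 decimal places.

Total time ≈ 2.25 s

8 mph × 0.44704 = 3.5763 m/s.
Braking time = v/a = 3.5763 / 3.100 = 1.154 s.
Total = 1.1 + 1.154 = 2.254 s.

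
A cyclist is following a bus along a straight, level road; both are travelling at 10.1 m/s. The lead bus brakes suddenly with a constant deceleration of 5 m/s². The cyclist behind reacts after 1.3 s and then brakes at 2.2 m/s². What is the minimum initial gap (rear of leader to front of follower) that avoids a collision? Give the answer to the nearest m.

Leader travels v²/(2a_L) = 102.010 / 10.000 = 10.201 m before stopping.
Follower covers v·t_r = 10.1000 × 1.3 = 13.130 m while reacting, then v²/(2a_F) = 102.010 / 4.400 = 23.184 m while braking, for a total of 13.130 + 23.184 = 36.314 m.
Since a_F ≤ a_L and the follower starts braking later, the follower is never slower than the leader, so the closest approach is when both have stopped.
Minimum gap = 36.314 − 10.201 = 26.113 m.

Minimum gap ≈ 26 m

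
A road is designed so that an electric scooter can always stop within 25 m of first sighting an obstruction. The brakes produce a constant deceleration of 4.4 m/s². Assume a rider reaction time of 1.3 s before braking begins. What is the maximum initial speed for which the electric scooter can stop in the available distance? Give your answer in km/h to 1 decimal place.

Stopping distance: v·t_r + v²/(2a) = 25 with t_r = 1.3 s and a = 4.400 m/s².
So v² + 11.440 v − 220.00 = 0.
Positive root: v = −a·t_r + √((a·t_r)² + 2a·d) = −5.720 + √(32.718 + 220.00) = 10.1771 m/s.
10.1771 m/s × 3.6 = 36.638 km/h.

Maximum speed ≈ 36.6 km/h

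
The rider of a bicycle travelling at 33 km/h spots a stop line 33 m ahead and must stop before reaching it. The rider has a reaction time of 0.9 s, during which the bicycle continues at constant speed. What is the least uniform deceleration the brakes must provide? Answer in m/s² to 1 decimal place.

33 km/h ÷ 3.6 = 9.1667 m/s.
Distance covered during reaction = 9.1667 × 0.9 = 8.250 m.
Distance available for braking: 33 − 8.250 = 24.750 m.
v² = 2a·d ⇒ a = v²/(2d) = 9.1667² / (2 × 24.750) = 84.028 / 49.500 = 1.6975 m/s².

Required deceleration ≈ 1.7 m/s²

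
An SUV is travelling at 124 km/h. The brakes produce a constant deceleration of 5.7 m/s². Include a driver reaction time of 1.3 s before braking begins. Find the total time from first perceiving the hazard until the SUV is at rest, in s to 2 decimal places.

124 km/h ÷ 3.6 = 34.4444 m/s.
Braking time = v/a = 34.4444 / 5.700 = 6.043 s.
Total = 1.3 + 6.043 = 7.343 s.

Total time ≈ 7.34 s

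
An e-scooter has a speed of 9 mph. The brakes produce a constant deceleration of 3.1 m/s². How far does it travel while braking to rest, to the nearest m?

9 mph × 0.44704 = 4.0234 m/s.
Braking distance = v²/(2a) = 4.0234² / (2 × 3.100) = 16.188 / 6.200 = 2.611 m.

Braking distance ≈ 3 m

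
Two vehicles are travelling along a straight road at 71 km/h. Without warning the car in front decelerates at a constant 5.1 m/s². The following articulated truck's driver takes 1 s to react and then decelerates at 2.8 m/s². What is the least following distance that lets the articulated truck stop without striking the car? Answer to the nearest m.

71 km/h ÷ 3.6 = 19.7222 m/s.
Leader travels v²/(2a_L) = 388.965 / 10.200 = 38.134 m before stopping.
Follower covers v·t_r = 19.7222 × 1 = 19.722 m while reacting, then v²/(2a_F) = 388.965 / 5.600 = 69.458 m while braking, for a total of 19.722 + 69.458 = 89.180 m.
Since a_F ≤ a_L and the follower starts braking later, the follower is never slower than the leader, so the closest approach is when both have stopped.
Minimum gap = 89.180 − 38.134 = 51.046 m.

Minimum gap ≈ 51 m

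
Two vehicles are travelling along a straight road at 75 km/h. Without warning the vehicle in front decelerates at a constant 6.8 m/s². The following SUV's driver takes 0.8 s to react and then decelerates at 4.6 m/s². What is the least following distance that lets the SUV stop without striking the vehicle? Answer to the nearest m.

Minimum gap ≈ 32 m

75 km/h ÷ 3.6 = 20.8333 m/s.
Leader travels v²/(2a_L) = 434.026 / 13.600 = 31.914 m before stopping.
Follower covers v·t_r = 20.8333 × 0.8 = 16.667 m while reacting, then v²/(2a_F) = 434.026 / 9.200 = 47.177 m while braking, for a total of 16.667 + 47.177 = 63.844 m.
Since a_F ≤ a_L and the follower starts braking later, the follower is never slower than the leader, so the closest approach is when both have stopped.
Minimum gap = 63.844 − 31.914 = 31.930 m.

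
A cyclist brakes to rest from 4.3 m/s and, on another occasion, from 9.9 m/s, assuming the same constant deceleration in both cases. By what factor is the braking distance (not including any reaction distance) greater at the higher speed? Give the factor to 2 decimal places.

Braking distance d = v²/(2a), so with a fixed, d ∝ v².
Factor = (9.9/4.3)² = 2.3023² = 5.3006.

Factor ≈ 5.30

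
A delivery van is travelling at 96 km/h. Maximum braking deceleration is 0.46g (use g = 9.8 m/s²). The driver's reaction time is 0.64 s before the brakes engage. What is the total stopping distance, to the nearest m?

Total stopping distance ≈ 96 m

96 km/h ÷ 3.6 = 26.6667 m/s.
a = 0.46 × 9.8 = 4.508 m/s².
Reaction distance = v·t_r = 26.6667 × 0.64 = 17.067 m.
Braking distance = v²/(2a) = 26.6667² / (2 × 4.508) = 711.113 / 9.016 = 78.872 m.
Total = 17.067 + 78.872 = 95.939 m.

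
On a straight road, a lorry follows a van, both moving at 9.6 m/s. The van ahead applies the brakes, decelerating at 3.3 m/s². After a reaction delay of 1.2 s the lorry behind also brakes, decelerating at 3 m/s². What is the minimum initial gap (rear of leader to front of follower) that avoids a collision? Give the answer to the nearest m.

Minimum gap ≈ 13 m

Leader travels v²/(2a_L) = 92.160 / 6.600 = 13.964 m before stopping.
Follower covers v·t_r = 9.6000 × 1.2 = 11.520 m while reacting, then v²/(2a_F) = 92.160 / 6.000 = 15.360 m while braking, for a total of 11.520 + 15.360 = 26.880 m.
Since a_F ≤ a_L and the follower starts braking later, the follower is never slower than the leader, so the closest approach is when both have stopped.
Minimum gap = 26.880 − 13.964 = 12.916 m.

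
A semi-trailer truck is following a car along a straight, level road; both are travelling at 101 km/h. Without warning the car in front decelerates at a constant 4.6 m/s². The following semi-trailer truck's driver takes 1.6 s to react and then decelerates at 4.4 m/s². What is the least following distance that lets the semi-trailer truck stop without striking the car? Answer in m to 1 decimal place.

101 km/h ÷ 3.6 = 28.0556 m/s.
Leader travels v²/(2a_L) = 787.117 / 9.200 = 85.556 m before stopping.
Follower covers v·t_r = 28.0556 × 1.6 = 44.889 m while reacting, then v²/(2a_F) = 787.117 / 8.800 = 89.445 m while braking, for a total of 44.889 + 89.445 = 134.334 m.
Since a_F ≤ a_L and the follower starts braking later, the follower is never slower than the leader, so the closest approach is when both have stopped.
Minimum gap = 134.334 − 85.556 = 48.778 m.

Minimum gap ≈ 48.8 m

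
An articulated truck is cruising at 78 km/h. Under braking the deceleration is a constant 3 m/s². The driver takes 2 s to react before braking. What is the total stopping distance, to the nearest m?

78 km/h ÷ 3.6 = 21.6667 m/s.
Reaction distance = v·t_r = 21.6667 × 2 = 43.333 m.
Braking distance = v²/(2a) = 21.6667² / (2 × 3.000) = 469.446 / 6.000 = 78.241 m.
Total = 43.333 + 78.241 = 121.574 m.

Total stopping distance ≈ 122 m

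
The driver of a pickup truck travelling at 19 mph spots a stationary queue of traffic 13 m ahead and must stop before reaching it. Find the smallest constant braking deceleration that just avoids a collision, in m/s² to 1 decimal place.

19 mph × 0.44704 = 8.4938 m/s.
v² = 2a·d ⇒ a = v²/(2d) = 8.4938² / (2 × 13.000) = 72.145 / 26.000 = 2.7748 m/s².

Required deceleration ≈ 2.8 m/s²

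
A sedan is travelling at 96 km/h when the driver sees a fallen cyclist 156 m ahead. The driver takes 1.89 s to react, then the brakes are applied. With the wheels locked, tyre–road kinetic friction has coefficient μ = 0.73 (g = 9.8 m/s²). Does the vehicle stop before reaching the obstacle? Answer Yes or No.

96 km/h ÷ 3.6 = 26.6667 m/s.
a = μg = 0.73 × 9.8 = 7.154 m/s².
Reaction distance = 26.6667 × 1.89 = 50.400 m.
Braking distance = v²/(2a) = 711.113 / 14.308 = 49.700 m.
Total stopping distance = 50.400 + 49.700 = 100.100 m, vs 156 m available — it stops with 156 − 100.100 = 55.900 m to spare.

Yes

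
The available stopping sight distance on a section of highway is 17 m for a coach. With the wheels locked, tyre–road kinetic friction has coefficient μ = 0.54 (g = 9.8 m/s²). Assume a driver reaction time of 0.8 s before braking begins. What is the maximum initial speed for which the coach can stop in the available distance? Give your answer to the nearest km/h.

Maximum speed ≈ 35 km/h

a = μg = 0.54 × 9.8 = 5.292 m/s².
Stopping distance: v·t_r + v²/(2a) = 17 with t_r = 0.8 s and a = 5.292 m/s².
So v² + 8.467 v − 179.93 = 0.
Positive root: v = −a·t_r + √((a·t_r)² + 2a·d) = −4.234 + √(17.927 + 179.93) = 9.8322 m/s.
9.8322 m/s × 3.6 = 35.396 km/h.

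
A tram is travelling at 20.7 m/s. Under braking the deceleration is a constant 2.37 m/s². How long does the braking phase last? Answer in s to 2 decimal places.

Braking time = v/a = 20.7000 / 2.370 = 8.734 s.

Braking time ≈ 8.73 s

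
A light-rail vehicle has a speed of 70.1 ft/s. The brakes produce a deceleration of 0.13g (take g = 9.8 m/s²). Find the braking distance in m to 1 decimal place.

Braking distance ≈ 179.2 m

70.1 ft/s × 0.3048 = 21.3665 m/s.
a = 0.13 × 9.8 = 1.274 m/s².
Braking distance = v²/(2a) = 21.3665² / (2 × 1.274) = 456.527 / 2.548 = 179.171 m.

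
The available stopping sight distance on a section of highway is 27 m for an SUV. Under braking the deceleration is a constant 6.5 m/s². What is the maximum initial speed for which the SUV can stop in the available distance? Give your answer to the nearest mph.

v²/(2a) = d ⇒ v = √(2 × 6.500 × 27) = √351.00 = 18.7350 m/s.
18.7350 m/s ÷ 0.44704 = 41.909 mph.

Maximum speed ≈ 42 mph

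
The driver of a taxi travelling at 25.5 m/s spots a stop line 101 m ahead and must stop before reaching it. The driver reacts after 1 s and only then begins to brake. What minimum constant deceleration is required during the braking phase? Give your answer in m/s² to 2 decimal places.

Distance covered during reaction = 25.5000 × 1 = 25.500 m.
Distance available for braking: 101 − 25.500 = 75.500 m.
v² = 2a·d ⇒ a = v²/(2d) = 25.5000² / (2 × 75.500) = 650.250 / 151.000 = 4.3063 m/s².

Required deceleration ≈ 4.31 m/s²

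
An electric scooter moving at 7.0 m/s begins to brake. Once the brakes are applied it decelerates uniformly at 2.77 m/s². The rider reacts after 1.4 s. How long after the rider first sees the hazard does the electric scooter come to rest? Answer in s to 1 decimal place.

Total time ≈ 3.9 s

Braking time = v/a = 7.0000 / 2.770 = 2.527 s.
Total = 1.4 + 2.527 = 3.927 s.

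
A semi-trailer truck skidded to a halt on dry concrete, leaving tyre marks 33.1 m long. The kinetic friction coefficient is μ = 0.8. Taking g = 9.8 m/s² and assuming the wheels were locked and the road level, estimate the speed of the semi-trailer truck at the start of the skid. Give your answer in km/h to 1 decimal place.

Deceleration a = μg = 0.8 × 9.8 = 7.840 m/s².
v = √(2a·d) = √(2 × 7.840 × 33.1) = √519.008 = 22.7817 m/s.
= 22.7817 × 3.6 = 82.014 km/h.

Initial speed ≈ 82.0 km/h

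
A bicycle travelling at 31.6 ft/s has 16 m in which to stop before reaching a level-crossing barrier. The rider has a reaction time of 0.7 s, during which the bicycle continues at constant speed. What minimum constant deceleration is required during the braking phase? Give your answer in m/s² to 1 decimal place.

Required deceleration ≈ 5.0 m/s²

31.6 ft/s × 0.3048 = 9.6317 m/s.
Distance covered during reaction = 9.6317 × 0.7 = 6.742 m.
Distance available for braking: 16 − 6.742 = 9.258 m.
v² = 2a·d ⇒ a = v²/(2d) = 9.6317² / (2 × 9.258) = 92.770 / 18.516 = 5.0103 m/s².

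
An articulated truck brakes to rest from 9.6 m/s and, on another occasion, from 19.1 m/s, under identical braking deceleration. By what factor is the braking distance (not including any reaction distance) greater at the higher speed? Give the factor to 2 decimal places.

Factor ≈ 3.96

Braking distance d = v²/(2a), so with a fixed, d ∝ v².
Factor = (19.1/9.6)² = 1.9896² = 3.9585.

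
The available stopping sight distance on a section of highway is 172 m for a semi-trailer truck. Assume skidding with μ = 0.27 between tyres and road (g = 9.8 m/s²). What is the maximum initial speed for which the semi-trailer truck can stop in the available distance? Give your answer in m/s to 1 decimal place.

a = μg = 0.27 × 9.8 = 2.646 m/s².
v²/(2a) = d ⇒ v = √(2 × 2.646 × 172) = √910.22 = 30.1699 m/s.

Maximum speed ≈ 30.2 m/s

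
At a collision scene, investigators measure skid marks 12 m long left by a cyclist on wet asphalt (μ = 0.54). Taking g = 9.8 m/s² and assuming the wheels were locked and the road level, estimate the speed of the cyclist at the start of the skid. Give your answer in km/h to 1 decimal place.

Initial speed ≈ 40.6 km/h

Deceleration a = μg = 0.54 × 9.8 = 5.292 m/s².
v = √(2a·d) = √(2 × 5.292 × 12) = √127.008 = 11.2698 m/s.
= 11.2698 × 3.6 = 40.571 km/h.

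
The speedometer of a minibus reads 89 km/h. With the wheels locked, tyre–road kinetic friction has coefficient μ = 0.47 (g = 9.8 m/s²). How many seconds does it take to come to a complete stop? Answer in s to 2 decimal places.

89 km/h ÷ 3.6 = 24.7222 m/s.
a = μg = 0.47 × 9.8 = 4.606 m/s².
Braking time = v/a = 24.7222 / 4.606 = 5.367 s.

Braking time ≈ 5.37 s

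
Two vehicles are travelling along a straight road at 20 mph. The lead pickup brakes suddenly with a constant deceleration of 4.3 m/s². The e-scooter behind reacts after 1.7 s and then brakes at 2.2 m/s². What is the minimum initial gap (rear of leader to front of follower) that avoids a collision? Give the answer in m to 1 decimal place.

20 mph × 0.44704 = 8.9408 m/s.
Leader travels v²/(2a_L) = 79.938 / 8.600 = 9.295 m before stopping.
Follower covers v·t_r = 8.9408 × 1.7 = 15.199 m while reacting, then v²/(2a_F) = 79.938 / 4.400 = 18.168 m while braking, for a total of 15.199 + 18.168 = 33.367 m.
Since a_F ≤ a_L and the follower starts braking later, the follower is never slower than the leader, so the closest approach is when both have stopped.
Minimum gap = 33.367 − 9.295 = 24.072 m.

Minimum gap ≈ 24.1 m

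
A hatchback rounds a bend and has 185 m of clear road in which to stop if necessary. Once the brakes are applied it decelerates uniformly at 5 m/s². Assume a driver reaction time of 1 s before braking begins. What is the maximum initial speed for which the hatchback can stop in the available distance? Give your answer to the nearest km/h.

Stopping distance: v·t_r + v²/(2a) = 185 with t_r = 1 s and a = 5.000 m/s².
So v² + 10.000 v − 1850.00 = 0.
Positive root: v = −a·t_r + √((a·t_r)² + 2a·d) = −5.000 + √(25.000 + 1850.00) = 38.3013 m/s.
38.3013 m/s × 3.6 = 137.885 km/h.

Maximum speed ≈ 138 km/h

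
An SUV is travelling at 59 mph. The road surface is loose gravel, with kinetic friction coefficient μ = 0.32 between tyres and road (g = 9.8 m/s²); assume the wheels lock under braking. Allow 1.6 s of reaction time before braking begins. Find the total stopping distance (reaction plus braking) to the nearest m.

59 mph × 0.44704 = 26.3754 m/s.
a = μg = 0.32 × 9.8 = 3.136 m/s².
Reaction distance = v·t_r = 26.3754 × 1.6 = 42.201 m.
Braking distance = v²/(2a) = 26.3754² / (2 × 3.136) = 695.662 / 6.272 = 110.915 m.
Total = 42.201 + 110.915 = 153.116 m.

Total stopping distance ≈ 153 m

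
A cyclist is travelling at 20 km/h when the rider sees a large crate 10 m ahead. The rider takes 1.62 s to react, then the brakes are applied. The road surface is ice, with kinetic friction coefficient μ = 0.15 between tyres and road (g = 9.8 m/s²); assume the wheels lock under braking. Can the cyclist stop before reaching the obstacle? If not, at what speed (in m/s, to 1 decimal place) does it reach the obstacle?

20 km/h ÷ 3.6 = 5.5556 m/s.
a = μg = 0.15 × 9.8 = 1.470 m/s².
Reaction distance = 5.5556 × 1.62 = 9.000 m.
Braking distance needed to stop: v²/(2a) = 30.865 / 2.940 = 10.498 m, so total needed = 9.000 + 10.498 = 19.498 m > 10 m — it cannot stop.
Distance remaining when braking begins: 10 − 9.000 = 1.000 m.
v² = v₀² − 2a·d = 30.865 − 2 × 1.470 × 1.000 = 27.925 m²/s².
v = √27.925 = 5.284 m/s.

No — it strikes the obstacle at 5.3 m/s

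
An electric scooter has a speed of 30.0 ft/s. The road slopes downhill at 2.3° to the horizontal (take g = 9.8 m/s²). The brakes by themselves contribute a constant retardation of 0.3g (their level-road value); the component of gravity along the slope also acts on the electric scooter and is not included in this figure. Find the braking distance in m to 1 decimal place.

30 ft/s × 0.3048 = 9.1440 m/s.
a = 0.3 × 9.8 = 2.940 m/s².
Gravity along the downhill slope reduces the braking deceleration: a_eff = 2.940 − 9.8·sin 2.3° = 2.940 − 0.393 = 2.547 m/s².
Braking distance = v²/(2a) = 9.1440² / (2 × 2.547) = 83.613 / 5.094 = 16.414 m.

Braking distance ≈ 16.4 m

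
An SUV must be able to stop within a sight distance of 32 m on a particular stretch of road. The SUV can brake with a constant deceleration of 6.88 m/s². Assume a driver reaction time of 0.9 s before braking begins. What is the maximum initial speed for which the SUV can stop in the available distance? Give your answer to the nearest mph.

Stopping distance: v·t_r + v²/(2a) = 32 with t_r = 0.9 s and a = 6.880 m/s².
So v² + 12.384 v − 440.32 = 0.
Positive root: v = −a·t_r + √((a·t_r)² + 2a·d) = −6.192 + √(38.341 + 440.32) = 15.6863 m/s.
15.6863 m/s ÷ 0.44704 = 35.089 mph.

Maximum speed ≈ 35 mph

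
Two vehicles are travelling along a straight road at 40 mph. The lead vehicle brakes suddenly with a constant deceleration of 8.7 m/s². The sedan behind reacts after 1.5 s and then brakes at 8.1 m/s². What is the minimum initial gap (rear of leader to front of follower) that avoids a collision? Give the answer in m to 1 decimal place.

40 mph × 0.44704 = 17.8816 m/s.
Leader travels v²/(2a_L) = 319.752 / 17.400 = 18.377 m before stopping.
Follower covers v·t_r = 17.8816 × 1.5 = 26.822 m while reacting, then v²/(2a_F) = 319.752 / 16.200 = 19.738 m while braking, for a total of 26.822 + 19.738 = 46.560 m.
Since a_F ≤ a_L and the follower starts braking later, the follower is never slower than the leader, so the closest approach is when both have stopped.
Minimum gap = 46.560 − 18.377 = 28.183 m.

Minimum gap ≈ 28.2 m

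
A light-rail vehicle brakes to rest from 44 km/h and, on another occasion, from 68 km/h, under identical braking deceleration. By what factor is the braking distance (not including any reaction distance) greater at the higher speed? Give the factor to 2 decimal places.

Braking distance d = v²/(2a), so with a fixed, d ∝ v².
Factor = (68/44)² = 1.5455² = 2.3886.

Factor ≈ 2.39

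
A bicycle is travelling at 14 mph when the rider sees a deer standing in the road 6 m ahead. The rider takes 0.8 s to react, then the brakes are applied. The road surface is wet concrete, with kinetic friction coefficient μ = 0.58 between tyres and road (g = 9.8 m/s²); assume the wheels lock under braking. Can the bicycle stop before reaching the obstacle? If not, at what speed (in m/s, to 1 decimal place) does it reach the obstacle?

14 mph × 0.44704 = 6.2586 m/s.
a = μg = 0.58 × 9.8 = 5.684 m/s².
Reaction distance = 6.2586 × 0.8 = 5.007 m.
Braking distance needed to stop: v²/(2a) = 39.170 / 11.368 = 3.446 m, so total needed = 5.007 + 3.446 = 8.453 m > 6 m — it cannot stop.
Distance remaining when braking begins: 6 − 5.007 = 0.993 m.
v² = v₀² − 2a·d = 39.170 − 2 × 5.684 × 0.993 = 27.882 m²/s².
v = √27.882 = 5.280 m/s.

No — it strikes the obstacle at 5.3 m/s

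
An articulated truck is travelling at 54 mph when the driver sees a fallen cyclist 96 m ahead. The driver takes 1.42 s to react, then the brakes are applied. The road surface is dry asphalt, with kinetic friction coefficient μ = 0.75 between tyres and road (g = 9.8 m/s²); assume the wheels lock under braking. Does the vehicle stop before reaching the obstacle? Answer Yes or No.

54 mph × 0.44704 = 24.1402 m/s.
a = μg = 0.75 × 9.8 = 7.350 m/s².
Reaction distance = 24.1402 × 1.42 = 34.279 m.
Braking distance = v²/(2a) = 582.749 / 14.700 = 39.643 m.
Total stopping distance = 34.279 + 39.643 = 73.922 m, vs 96 m available — it stops with 96 − 73.922 = 22.078 m to spare.

Yes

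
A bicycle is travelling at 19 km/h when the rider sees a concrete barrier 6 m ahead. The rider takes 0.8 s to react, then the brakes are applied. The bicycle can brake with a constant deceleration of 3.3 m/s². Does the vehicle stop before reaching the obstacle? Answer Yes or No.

19 km/h ÷ 3.6 = 5.2778 m/s.
Reaction distance = 5.2778 × 0.8 = 4.222 m.
Braking distance = v²/(2a) = 27.855 / 6.600 = 4.220 m.
Total stopping distance = 4.222 + 4.220 = 8.442 m, vs 6 m available — it cannot stop in time and overshoots by 8.442 − 6 = 2.442 m.

No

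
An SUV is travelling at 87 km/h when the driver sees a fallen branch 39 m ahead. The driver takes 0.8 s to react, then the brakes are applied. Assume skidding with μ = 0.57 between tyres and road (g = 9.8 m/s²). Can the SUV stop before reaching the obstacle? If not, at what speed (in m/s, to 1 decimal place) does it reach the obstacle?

87 km/h ÷ 3.6 = 24.1667 m/s.
a = μg = 0.57 × 9.8 = 5.586 m/s².
Reaction distance = 24.1667 × 0.8 = 19.333 m.
Braking distance needed to stop: v²/(2a) = 584.029 / 11.172 = 52.276 m, so total needed = 19.333 + 52.276 = 71.609 m > 39 m — it cannot stop.
Distance remaining when braking begins: 39 − 19.333 = 19.667 m.
v² = v₀² − 2a·d = 584.029 − 2 × 5.586 × 19.667 = 364.309 m²/s².
v = √364.309 = 19.087 m/s.

No — it strikes the obstacle at 19.1 m/s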